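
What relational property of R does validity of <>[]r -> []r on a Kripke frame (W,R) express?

Equivalently (dual form): ◇r → □◇r.
Suppose ◇r→□◇r is valid. Take Rxy, Rxz and set V(r)={y}. Then ◇r at x, so □◇r at x, so ◇r at z, so some w with Rzw has r; w=y, i.e. Rzy. By symmetry of the argument, Ryz.

the Euclidean property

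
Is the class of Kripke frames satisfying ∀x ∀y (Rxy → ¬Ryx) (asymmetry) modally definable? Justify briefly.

If a class were modally definable it would be closed under surjective bounded morphisms (Goldblatt–Thomason).
The 5-cycle (worlds s,t,u,v,w with s→t→u→v→w→s) is asymmetric. Mapping every world to a single reflexive point • is a surjective bounded morphism, and the reflexive point is not asymmetric (R•• but asymmetry requires ¬R••).
Hence asymmetry is not modally definable.

No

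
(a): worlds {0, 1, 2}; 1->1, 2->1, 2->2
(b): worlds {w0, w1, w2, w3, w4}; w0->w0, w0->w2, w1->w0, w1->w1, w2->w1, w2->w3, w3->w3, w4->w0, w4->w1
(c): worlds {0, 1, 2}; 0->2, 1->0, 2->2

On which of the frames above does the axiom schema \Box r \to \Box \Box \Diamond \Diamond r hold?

(a)

This is the axiom for a generalized confluence (Geach) condition; its first-order frame correspondent is \forall x \forall z (x R^2 z \to \exists w (xRw \wedge z R^2 w)).
(a): condition met.
(b): fails — w0R²w3 but no w with w0Rw and w3R²w.
(c): fails — 1R²2 but no w with 1Rw and 2R²w.
Valid on: (a).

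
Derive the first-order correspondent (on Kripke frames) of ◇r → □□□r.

∀x ∀y ∀z ((xRy ∧ xR³z) → ∃w (y = w ∧ z = w))

This is a Sahlqvist (Geach-type) schema ◇^1□^0r → □^3◇^0r.
Minimal-valuation argument: fix x; take any y with xR^1y and any z with xR^3z. Set V(r) to the set of worlds R-reachable from y in exactly 0 steps. Then □^0r holds at y, so the antecedent holds at x; validity forces ◇^0r at z, giving a w with zR^0w and yR^0w.
First-order correspondent: ∀x ∀y ∀z ((xRy ∧ xR³z) → ∃w (y = w ∧ z = w)).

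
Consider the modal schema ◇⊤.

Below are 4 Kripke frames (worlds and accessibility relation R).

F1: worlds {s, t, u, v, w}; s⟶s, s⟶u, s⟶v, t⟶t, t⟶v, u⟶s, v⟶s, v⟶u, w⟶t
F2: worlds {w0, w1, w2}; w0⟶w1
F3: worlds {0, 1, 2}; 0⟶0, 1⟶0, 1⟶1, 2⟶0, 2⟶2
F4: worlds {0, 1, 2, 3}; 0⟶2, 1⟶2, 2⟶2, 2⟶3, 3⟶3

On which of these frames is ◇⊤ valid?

F1, F3, F4

Frame correspondent (Sahlqvist): ∀x ∃y Rxy — i.e. seriality.
F1: ✓.
F2: fails — world w1 has no successor.
F3: ✓.
F4: ✓.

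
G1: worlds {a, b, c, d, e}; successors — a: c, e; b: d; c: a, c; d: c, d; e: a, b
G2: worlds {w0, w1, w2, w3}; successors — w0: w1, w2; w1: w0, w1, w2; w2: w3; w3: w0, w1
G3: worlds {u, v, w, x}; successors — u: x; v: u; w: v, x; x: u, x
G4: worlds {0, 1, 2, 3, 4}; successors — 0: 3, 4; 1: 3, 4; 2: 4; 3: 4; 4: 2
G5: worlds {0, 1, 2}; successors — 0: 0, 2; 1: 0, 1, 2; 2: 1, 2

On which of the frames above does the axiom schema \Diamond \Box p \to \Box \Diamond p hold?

G3, G5

Frame correspondent (Sahlqvist): \forall x \forall y \forall z (Rxy \wedge Rxz \to \exists w (Ryw \wedge Rzw)) — i.e. convergence.
G1: fails — Reb and Rea but b and a have no common successor.
G2: fails — Rw0w1 and Rw0w2 but w1 and w2 have no common successor.
G3: ✓.
G4: fails — R04 and R03 but 4 and 3 have no common successor.
G5: ✓.
Valid on: G3, G5.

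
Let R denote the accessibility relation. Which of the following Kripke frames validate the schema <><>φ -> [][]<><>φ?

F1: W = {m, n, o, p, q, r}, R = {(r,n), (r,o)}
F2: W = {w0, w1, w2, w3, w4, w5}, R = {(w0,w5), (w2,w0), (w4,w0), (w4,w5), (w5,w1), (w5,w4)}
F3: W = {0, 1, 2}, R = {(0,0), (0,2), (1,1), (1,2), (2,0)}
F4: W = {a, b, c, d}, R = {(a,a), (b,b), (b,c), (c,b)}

This is the axiom for a generalized confluence (Geach) condition; its first-order frame correspondent is forall x forall y forall z ((x R^2 y & x R^2 z) -> exists w (y = w & z R^2 w)).
F1: holds.
F2: fails — w0R²w1, w0R²w1 but no w with w1=w and w1R²w.
F3: fails — 1R²1, 1R²0 but no w with 1=w and 0R²w.
F4: holds.

F1, F4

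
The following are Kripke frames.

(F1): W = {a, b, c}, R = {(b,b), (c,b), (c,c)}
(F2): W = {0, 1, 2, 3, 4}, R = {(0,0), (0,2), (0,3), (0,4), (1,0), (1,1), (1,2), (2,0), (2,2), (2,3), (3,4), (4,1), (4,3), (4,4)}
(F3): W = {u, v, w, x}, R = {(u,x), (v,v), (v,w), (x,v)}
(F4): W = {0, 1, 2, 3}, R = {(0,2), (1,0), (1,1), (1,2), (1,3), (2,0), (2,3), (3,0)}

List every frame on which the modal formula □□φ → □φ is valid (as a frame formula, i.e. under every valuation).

The schema corresponds to density: ∀x ∀y (Rxy → ∃z (Rxz ∧ Rzy)).
(F1): ✓.
(F2): ✓.
(F3): fails — Rux but no z with Ruz and Rzx.
(F4): fails — R02 but no z with R0z and Rz2.
Valid on: (F1), (F2).

(F1), (F2)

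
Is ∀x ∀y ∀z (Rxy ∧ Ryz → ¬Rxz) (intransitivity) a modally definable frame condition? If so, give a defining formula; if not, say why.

If a class were modally definable it would be closed under surjective bounded morphisms (Goldblatt–Thomason).
The 3-cycle (worlds 0,1,2 with 0→1→2→0) is intransitive. Mapping every world to a single reflexive point • is a surjective bounded morphism; the reflexive point is not intransitive (R••∧R•• but R••).
So no modal formula (or set of formulas) defines exactly the intransitive frames.

Not definable by any modal formula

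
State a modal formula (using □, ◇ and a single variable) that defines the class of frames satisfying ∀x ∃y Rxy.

The condition is seriality. The D schema □ψ → ◇ψ defines it.

□ψ → ◇ψ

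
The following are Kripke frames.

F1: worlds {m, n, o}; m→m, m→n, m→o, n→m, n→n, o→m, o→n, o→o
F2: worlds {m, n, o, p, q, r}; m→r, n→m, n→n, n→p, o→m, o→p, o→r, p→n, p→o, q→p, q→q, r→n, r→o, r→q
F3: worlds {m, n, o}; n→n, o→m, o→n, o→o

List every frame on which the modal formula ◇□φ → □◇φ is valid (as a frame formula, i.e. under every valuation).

F1

The schema corresponds to convergence: ∀x ∀y ∀z (Rxy ∧ Rxz → ∃w (Ryw ∧ Rzw)).
F1: ✓.
F2: fails — Rnn and Rnm but n and m have no common successor.
F3: fails — Rom and Rom but m and m have no common successor.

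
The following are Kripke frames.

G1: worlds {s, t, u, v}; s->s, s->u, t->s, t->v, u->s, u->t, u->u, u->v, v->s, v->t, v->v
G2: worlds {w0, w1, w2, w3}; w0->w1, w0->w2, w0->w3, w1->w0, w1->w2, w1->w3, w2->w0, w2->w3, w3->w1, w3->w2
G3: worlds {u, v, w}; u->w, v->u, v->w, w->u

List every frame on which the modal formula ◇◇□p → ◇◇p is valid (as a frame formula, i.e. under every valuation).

Frame correspondent (Sahlqvist): ∀x ∀y (xR²y → ∃w (yRw ∧ xR²w)) — i.e. a generalized confluence (Geach) condition.
G1: condition met.
G2: condition met.
G3: fails — uR²u but no t with uRt and uR²t.

G1, G2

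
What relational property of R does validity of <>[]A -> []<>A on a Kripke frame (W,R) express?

convergence: forall x forall y forall z (Rxy & Rxz -> exists w (Ryw & Rzw))

Suppose ◇□A→□◇A is valid. Take Rxy, Rxz and set V(A)={w : Ryw}. Then □A at y so ◇□A at x, so □◇A at x, so ◇A at z, giving w with Rzw and Ryw.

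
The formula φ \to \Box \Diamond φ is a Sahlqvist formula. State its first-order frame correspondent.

Suppose φ→□◇φ is valid. Take Rxy and set V(φ)={x}. Then φ at x, so □◇φ at x, so ◇φ at y, so some z with Ryz has φ; z=x, i.e. Ryx.

symmetry: \forall x \forall y (Rxy \to Ryx)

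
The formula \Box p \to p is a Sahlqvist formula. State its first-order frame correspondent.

reflexivity: \forall x Rxx

Suppose □p→p is valid. At any x set V(p)={w : Rxw}. Then □p holds at x, so p holds at x, i.e. Rxx.
The converse is a direct semantic check.
Frame condition: \forall x Rxx.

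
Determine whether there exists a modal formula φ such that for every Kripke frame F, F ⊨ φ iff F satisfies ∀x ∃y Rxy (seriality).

Yes, by □q → ◇q

This is a Sahlqvist condition; the D axiom □q → ◇q defines it.
Suppose □q→◇q is valid. At any x set V(q)=W. Then □q at x, so ◇q at x, so x has a successor.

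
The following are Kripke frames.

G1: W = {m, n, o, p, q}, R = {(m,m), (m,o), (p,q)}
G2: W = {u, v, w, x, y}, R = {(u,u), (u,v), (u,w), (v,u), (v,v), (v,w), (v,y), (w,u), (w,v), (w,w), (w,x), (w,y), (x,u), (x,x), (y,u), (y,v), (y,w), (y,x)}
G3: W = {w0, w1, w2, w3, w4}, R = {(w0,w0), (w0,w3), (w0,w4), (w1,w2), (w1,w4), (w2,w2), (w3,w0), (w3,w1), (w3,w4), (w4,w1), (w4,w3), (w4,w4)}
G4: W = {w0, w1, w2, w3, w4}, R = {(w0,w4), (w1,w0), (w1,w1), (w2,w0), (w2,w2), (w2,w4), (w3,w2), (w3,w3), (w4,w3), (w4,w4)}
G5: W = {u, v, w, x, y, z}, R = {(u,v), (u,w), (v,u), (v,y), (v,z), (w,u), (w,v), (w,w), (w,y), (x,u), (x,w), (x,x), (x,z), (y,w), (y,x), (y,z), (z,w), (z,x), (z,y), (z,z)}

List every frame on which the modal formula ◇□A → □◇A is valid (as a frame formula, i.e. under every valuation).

This is the axiom for convergence; its first-order frame correspondent is ∀x ∀y ∀z (Rxy ∧ Rxz → ∃w (Ryw ∧ Rzw)).
G1: fails — Rmo and Rmo but o and o have no common successor.
G2: condition met.
G3: fails — Rw1w2 and Rw1w4 but w2 and w4 have no common successor.
G4: fails — Rw1w1 and Rw1w0 but w1 and w0 have no common successor.
G5: fails — Rwv and Rwu but v and u have no common successor.

G2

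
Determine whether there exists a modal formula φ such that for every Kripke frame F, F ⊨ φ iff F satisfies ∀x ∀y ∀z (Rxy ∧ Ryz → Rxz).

Definable; □q → □□q defines it

This is a Sahlqvist condition; the 4 axiom □q → □□q defines it.
Suppose □q→□□q is valid. Take Rxy, Ryz and set V(q)={w : Rxw}. Then □q at x, so □□q at x, so □q at y, so q at z, i.e. Rxz.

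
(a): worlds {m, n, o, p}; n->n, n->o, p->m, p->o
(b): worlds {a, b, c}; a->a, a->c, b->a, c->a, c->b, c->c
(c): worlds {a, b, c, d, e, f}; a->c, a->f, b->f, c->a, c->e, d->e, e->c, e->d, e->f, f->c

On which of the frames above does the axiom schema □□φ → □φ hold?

(b)

This is the axiom for density; its first-order frame correspondent is ∀x ∀y (Rxy → ∃z (Rxz ∧ Rzy)).
(a): fails — Rpm but no z with Rpz and Rzm.
(b): satisfies the condition.
(c): fails — Rde but no z with Rdz and Rze.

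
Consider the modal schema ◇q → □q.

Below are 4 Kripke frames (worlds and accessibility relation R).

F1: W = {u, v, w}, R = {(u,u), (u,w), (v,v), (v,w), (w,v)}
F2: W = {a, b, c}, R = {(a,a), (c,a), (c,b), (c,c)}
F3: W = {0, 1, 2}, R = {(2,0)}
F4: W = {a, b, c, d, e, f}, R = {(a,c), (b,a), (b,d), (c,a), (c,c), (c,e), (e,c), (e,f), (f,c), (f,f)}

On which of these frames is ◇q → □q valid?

This is the axiom for partial functionality; its first-order frame correspondent is ∀x ∀y ∀z (Rxy ∧ Rxz → y = z).
F1: fails — u sees both u and w.
F2: fails — c sees both a and b.
F3: condition met.
F4: fails — b sees both a and d.
Valid on: F3.

F3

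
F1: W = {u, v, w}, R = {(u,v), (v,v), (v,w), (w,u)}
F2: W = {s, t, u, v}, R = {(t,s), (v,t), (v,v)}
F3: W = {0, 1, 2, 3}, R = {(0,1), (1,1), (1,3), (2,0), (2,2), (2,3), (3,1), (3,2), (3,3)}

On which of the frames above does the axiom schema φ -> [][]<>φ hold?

Frame correspondent (Sahlqvist): forall x forall z (x R^2 z -> exists w (x = w & zRw)) — i.e. a generalized confluence (Geach) condition.
F1: fails — uR²v but no t with u=t and vRt.
F2: fails — vR²s but no w with v=w and sRw.
F3: fails — 0R²1 but no w with 0=w and 1Rw.
Valid on no frame.

none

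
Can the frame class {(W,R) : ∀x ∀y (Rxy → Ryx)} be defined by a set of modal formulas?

The condition is symmetry. A defining modal formula is q → □◇q.
Suppose q→□◇q is valid. Take Rxy and set V(q)={x}. Then q at x, so □◇q at x, so ◇q at y, so some z with Ryz has q; z=x, i.e. Ryx.

Definable; q → □◇q defines it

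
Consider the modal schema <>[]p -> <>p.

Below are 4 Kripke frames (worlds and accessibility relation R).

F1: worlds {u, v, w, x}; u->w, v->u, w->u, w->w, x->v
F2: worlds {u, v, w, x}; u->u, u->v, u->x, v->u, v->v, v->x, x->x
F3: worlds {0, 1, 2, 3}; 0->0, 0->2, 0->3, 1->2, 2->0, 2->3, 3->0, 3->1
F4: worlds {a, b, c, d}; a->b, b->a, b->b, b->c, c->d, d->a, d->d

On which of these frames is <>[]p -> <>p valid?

Frame correspondent (Sahlqvist): forall x forall y (xRy -> exists w (yRw & xRw)) — i.e. a generalized confluence (Geach) condition.
F1: fails — vRu but no t with uRt and vRt.
F2: satisfies the condition.
F3: fails — 1R2 but no w with 2Rw and 1Rw.
F4: fails — bRc but no w with cRw and bRw.
Valid on: F2.

F2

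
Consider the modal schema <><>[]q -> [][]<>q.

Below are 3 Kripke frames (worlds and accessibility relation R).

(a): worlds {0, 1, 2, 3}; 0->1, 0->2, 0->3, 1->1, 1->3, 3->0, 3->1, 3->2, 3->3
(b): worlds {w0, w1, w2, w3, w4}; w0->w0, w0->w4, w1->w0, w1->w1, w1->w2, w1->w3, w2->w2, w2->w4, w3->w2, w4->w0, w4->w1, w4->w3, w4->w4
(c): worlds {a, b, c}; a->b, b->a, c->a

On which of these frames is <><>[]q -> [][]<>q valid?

(c)

Frame correspondent (Sahlqvist): forall x forall y forall z ((x R^2 y & x R^2 z) -> exists w (yRw & zRw)) — i.e. a generalized confluence (Geach) condition.
(a): fails — 0R²0, 0R²2 but no w with 0Rw and 2Rw.
(b): fails — w0R²w0, w0R²w3 but no w with w0Rw and w3Rw.
(c): satisfies the condition.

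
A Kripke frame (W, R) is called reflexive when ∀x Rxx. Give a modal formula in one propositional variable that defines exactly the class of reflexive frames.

The condition is reflexivity. The T schema □q → q defines it.
Suppose □q→q is valid. At any x set V(q)={w : Rxw}. Then □q holds at x, so q holds at x, i.e. Rxx.

□q → q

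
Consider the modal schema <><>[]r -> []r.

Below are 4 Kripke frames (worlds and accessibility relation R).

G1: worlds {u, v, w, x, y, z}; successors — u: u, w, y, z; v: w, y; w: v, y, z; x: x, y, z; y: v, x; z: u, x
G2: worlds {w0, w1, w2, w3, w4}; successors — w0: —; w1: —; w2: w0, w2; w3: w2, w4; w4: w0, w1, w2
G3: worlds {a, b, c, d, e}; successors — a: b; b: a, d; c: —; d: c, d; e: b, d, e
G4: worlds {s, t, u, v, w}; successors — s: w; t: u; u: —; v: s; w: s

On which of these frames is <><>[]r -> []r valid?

This is the axiom for a generalized confluence (Geach) condition; its first-order frame correspondent is forall x forall y forall z ((x R^2 y & xRz) -> exists w (yRw & z = w)).
G1: fails — uR²v, uRu but no t with vRt and u=t.
G2: fails — w2R²w0, w2Rw0 but no w with w0Rw and w0=w.
G3: fails — aR²d, aRb but no w with dRw and b=w.
G4: holds.
Valid on: G4.

G4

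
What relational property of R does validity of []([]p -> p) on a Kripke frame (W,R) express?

Suppose □(□p→p) is valid. Take Rxy and set V(p)={w : Ryw}. Then at y, □p holds; since □(□p→p) at x, □p→p at y, so p at y, i.e. Ryy.
Conversely, on a frame with shift-reflexivity the schema holds at every world under every valuation.
So the correspondent is shift-reflexivity.

Shift-reflexivity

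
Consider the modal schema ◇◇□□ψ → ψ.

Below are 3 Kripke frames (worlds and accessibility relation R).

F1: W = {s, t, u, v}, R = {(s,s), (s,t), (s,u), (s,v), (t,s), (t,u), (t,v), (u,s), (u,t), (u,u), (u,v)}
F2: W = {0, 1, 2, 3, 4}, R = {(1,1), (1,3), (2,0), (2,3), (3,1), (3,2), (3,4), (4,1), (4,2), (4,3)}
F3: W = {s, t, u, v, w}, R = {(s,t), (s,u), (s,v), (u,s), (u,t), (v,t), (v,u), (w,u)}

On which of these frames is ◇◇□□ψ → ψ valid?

none

This is the axiom for a generalized confluence (Geach) condition; its first-order frame correspondent is ∀x ∀y (xR²y → ∃w (yR²w ∧ x = w)).
F1: fails — sR²v but no w with vR²w and s=w.
F2: fails — 3R²0 but no w with 0R²w and 3=w.
F3: fails — sR²t but no w* with tR²w* and s=w*.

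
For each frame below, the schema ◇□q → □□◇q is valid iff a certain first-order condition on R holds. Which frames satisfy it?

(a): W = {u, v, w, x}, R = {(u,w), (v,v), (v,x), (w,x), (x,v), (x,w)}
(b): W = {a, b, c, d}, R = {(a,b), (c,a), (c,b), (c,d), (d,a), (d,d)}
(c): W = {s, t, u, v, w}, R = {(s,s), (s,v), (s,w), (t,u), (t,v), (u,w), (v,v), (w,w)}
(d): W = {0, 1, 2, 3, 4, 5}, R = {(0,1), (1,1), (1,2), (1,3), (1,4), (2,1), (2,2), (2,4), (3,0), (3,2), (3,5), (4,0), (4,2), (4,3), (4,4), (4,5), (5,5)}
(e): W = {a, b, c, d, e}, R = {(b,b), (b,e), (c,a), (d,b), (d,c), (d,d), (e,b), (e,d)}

none

Frame correspondent (Sahlqvist): ∀x ∀y ∀z ((xRy ∧ xR²z) → ∃w (yRw ∧ zRw)) — i.e. a generalized confluence (Geach) condition.
(a): fails — uRw, uR²x but no t with wRt and xRt.
(b): fails — cRa, cR²b but no w with aRw and bRw.
(c): fails — sRv, sR²w but no w* with vRw* and wRw*.
(d): fails — 1R1, 1R²5 but no w with 1Rw and 5Rw.
(e): fails — dRb, dR²a but no w with bRw and aRw.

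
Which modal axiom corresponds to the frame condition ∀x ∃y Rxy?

□p → ◇p

The condition is seriality. The D schema □p → ◇p defines it.
Suppose □p→◇p is valid. At any x set V(p)=W. Then □p at x, so ◇p at x, so x has a successor.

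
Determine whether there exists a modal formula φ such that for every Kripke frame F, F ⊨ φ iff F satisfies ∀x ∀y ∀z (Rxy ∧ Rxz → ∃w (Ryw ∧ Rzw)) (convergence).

Yes: it is convergence, defined by the .2 schema ◇□r → □◇r.
Suppose ◇□r→□◇r is valid. Take Rxy, Rxz and set V(r)={w : Ryw}. Then □r at y so ◇□r at x, so □◇r at x, so ◇r at z, giving w with Rzw and Ryw.

Yes — defined by ◇□r → □◇r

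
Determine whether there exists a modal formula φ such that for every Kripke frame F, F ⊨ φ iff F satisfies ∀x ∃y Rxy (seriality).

Yes: it is seriality, defined by the D schema □q → ◇q.
Suppose □q→◇q is valid. At any x set V(q)=W. Then □q at x, so ◇q at x, so x has a successor.

Yes, by □q → ◇q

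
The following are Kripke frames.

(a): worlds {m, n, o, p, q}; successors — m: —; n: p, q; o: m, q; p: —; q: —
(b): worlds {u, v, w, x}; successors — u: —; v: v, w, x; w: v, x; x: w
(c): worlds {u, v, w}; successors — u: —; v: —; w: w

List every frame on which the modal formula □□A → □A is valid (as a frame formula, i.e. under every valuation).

(c)

This is the axiom for density; its first-order frame correspondent is ∀x ∀y (Rxy → ∃z (Rxz ∧ Rzy)).
(a): fails — Rom but no z with Roz and Rzm.
(b): fails — Rxw but no z with Rxz and Rzw.
(c): ✓.
Valid on: (c).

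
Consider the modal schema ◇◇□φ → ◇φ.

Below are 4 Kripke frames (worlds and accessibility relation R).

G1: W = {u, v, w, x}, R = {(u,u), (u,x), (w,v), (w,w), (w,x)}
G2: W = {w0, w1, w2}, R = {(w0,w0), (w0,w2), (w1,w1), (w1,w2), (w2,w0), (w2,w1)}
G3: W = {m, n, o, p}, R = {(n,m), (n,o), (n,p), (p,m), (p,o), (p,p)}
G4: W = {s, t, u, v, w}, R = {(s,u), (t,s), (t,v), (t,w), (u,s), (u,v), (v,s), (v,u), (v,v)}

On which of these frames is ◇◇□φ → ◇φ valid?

This is the axiom for a generalized confluence (Geach) condition; its first-order frame correspondent is ∀x ∀y (xR²y → ∃w (yRw ∧ xRw)).
G1: fails — uR²x but no t with xRt and uRt.
G2: holds.
G3: fails — nR²m but no w with mRw and nRw.
G4: fails — tR²s but no w* with sRw* and tRw*.
Valid on: G2.

G2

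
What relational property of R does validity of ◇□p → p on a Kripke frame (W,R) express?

This is a form of the B axiom.
Its frame correspondent is symmetry — ∀x ∀y (Rxy → Ryx).

symmetry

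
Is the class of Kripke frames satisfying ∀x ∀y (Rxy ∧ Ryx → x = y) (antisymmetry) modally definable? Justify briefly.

Not modally definable

Any modally definable frame class is closed under surjective bounded morphisms.
The 4-cycle (worlds 0,1,2,3 with 0→1→2→3→0) is antisymmetric. Sending even-indexed worlds to • and odd-indexed worlds to ∘ is a surjective bounded morphism onto the two-world frame with •↔∘, which is not antisymmetric.
So no modal formula (or set of formulas) defines exactly the antisymmetric frames.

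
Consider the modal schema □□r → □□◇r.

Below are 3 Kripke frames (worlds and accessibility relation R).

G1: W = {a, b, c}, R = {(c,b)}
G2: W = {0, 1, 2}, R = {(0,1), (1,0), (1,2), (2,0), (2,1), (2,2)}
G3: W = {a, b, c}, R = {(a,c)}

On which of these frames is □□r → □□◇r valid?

Frame correspondent (Sahlqvist): ∀x ∀z (xR²z → ∃w (xR²w ∧ zRw)) — i.e. a generalized confluence (Geach) condition.
G1: ✓.
G2: fails — 0R²0 but no w with 0R²w and 0Rw.
G3: ✓.

G1, G3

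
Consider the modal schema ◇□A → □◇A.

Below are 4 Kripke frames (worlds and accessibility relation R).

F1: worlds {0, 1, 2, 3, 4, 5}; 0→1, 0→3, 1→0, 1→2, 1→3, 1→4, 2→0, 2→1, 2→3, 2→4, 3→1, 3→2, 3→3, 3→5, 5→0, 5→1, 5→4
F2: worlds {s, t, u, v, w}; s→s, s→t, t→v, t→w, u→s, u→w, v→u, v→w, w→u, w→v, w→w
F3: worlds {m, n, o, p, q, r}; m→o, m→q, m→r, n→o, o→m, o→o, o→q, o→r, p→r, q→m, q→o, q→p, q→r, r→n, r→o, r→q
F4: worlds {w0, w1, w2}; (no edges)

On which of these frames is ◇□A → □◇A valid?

Frame correspondent (Sahlqvist): ∀x ∀y ∀z (Rxy ∧ Rxz → ∃w (Ryw ∧ Rzw)) — i.e. convergence.
F1: fails — R10 and R14 but 0 and 4 have no common successor.
F2: fails — Rss and Rst but s and t have no common successor.
F3: fails — Rqp and Rqr but p and r have no common successor.
F4: holds.

F4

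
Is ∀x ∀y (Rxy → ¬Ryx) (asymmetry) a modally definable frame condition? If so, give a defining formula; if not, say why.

Not definable by any modal formula

If a class were modally definable it would be closed under surjective bounded morphisms (Goldblatt–Thomason).
The 5-cycle (worlds a,b,c,d,e with a→b→c→d→e→a) is asymmetric. Mapping every world to a single reflexive point • is a surjective bounded morphism, and the reflexive point is not asymmetric (R•• but asymmetry requires ¬R••).
So no modal formula (or set of formulas) defines exactly the asymmetric frames.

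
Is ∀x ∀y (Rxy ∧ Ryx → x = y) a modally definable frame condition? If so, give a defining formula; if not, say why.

If a class were modally definable it would be closed under surjective bounded morphisms (Goldblatt–Thomason).
The 8-cycle (worlds s,t,u,v,w,x,y,z with s→t→u→v→w→x→y→z→s) is antisymmetric. Sending even-indexed worlds to a and odd-indexed worlds to b is a surjective bounded morphism onto the two-world frame with a↔b, which is not antisymmetric.
So the class is not modally definable.

Not modally definable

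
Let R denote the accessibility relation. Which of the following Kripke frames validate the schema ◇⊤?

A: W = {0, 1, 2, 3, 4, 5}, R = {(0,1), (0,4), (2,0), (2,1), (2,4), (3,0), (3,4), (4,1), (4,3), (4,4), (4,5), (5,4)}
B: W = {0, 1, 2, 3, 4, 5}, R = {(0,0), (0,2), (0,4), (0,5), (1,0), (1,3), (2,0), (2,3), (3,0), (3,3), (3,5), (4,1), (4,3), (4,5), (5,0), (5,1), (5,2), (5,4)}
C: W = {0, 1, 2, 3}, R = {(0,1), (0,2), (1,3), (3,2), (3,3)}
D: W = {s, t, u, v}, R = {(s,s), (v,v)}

B

Frame correspondent (Sahlqvist): ∀x ∃y Rxy — i.e. seriality.
A: fails — world 1 has no successor.
B: ✓.
C: fails — world 2 has no successor.
D: fails — world t has no successor.
Valid on: B.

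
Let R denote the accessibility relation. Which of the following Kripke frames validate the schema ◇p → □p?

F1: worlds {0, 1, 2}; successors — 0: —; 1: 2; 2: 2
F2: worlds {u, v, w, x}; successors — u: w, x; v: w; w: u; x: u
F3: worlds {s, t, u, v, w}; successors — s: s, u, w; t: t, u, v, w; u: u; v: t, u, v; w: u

Frame correspondent (Sahlqvist): ∀x ∀y ∀z (Rxy ∧ Rxz → y = z) — i.e. partial functionality.
F1: condition met.
F2: fails — u sees both w and x.
F3: fails — s sees both s and u.

F1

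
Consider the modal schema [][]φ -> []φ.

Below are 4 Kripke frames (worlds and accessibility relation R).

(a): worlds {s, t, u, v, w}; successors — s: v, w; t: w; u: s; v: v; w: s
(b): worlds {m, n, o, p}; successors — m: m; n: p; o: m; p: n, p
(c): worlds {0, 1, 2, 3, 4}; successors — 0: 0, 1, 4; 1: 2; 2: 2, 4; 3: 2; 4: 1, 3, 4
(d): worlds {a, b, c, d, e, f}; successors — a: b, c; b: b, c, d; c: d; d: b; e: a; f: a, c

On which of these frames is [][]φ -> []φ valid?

(b), (c)

Frame correspondent (Sahlqvist): forall x forall y (Rxy -> exists z (Rxz & Rzy)) — i.e. density.
(a): fails — Rus but no z with Ruz and Rzs.
(b): holds.
(c): holds.
(d): fails — Rcd but no z with Rcz and Rzd.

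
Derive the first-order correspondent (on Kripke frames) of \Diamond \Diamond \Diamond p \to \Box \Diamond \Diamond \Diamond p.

This is a Sahlqvist (Geach-type) schema ◇^3□^0p → □^1◇^3p.
Minimal-valuation argument: fix x; take any y with xR^3y and any z with xR^1z. Set V(p) to the set of worlds R-reachable from y in exactly 0 steps. Then □^0p holds at y, so the antecedent holds at x; validity forces ◇^3p at z, giving a w with zR^3w and yR^0w.
First-order correspondent: \forall x \forall y \forall z ((x R^3 y \wedge xRz) \to \exists w (y = w \wedge z R^3 w)).

\forall x \forall y \forall z ((x R^3 y \wedge xRz) \to \exists w (y = w \wedge z R^3 w))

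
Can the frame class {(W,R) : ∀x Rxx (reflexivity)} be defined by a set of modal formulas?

The condition is reflexivity. A defining modal formula is □q → q.

Yes — defined by □q → q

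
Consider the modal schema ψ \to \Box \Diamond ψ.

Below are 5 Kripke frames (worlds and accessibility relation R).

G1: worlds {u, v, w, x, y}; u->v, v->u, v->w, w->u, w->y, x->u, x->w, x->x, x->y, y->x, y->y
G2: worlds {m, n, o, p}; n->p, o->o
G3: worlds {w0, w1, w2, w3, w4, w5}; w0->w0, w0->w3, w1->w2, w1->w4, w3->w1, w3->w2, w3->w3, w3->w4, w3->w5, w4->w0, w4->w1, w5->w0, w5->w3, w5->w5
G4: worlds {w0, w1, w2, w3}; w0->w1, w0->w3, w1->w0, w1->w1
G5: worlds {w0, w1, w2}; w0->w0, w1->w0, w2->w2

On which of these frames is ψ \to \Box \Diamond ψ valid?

Frame correspondent (Sahlqvist): \forall x \forall y (Rxy \to Ryx) — i.e. symmetry.
G1: fails — Rxw but not Rwx.
G2: fails — Rnp but not Rpn.
G3: fails — Rw1w2 but not Rw2w1.
G4: fails — Rw0w3 but not Rw3w0.
G5: fails — Rw1w0 but not Rw0w1.
Valid on no frame.

none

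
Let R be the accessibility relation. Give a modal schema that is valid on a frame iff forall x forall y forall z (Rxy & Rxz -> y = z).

This is partial functionality; the standard corresponding axiom is CD: ◇r → □r.
Suppose ◇r→□r is valid. Take Rxy, Rxz and set V(r)={y}. Then ◇r at x, so □r at x, so r at z, i.e. z=y.

◇r → □r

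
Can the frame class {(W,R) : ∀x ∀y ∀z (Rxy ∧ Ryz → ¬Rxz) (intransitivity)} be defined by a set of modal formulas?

Any modally definable frame class is closed under surjective bounded morphisms.
The 3-cycle (worlds s,t,u with s→t→u→s) is intransitive. Mapping every world to a single reflexive point • is a surjective bounded morphism; the reflexive point is not intransitive (R••∧R•• but R••).
So no modal formula (or set of formulas) defines exactly the intransitive frames.

Not definable by any modal formula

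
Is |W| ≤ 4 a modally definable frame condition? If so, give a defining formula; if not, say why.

If a class were modally definable it would be closed under disjoint unions (Goldblatt–Thomason).
Any modal formula valid on each of 5 disjoint one-world frames is valid on their disjoint union (validity is preserved under disjoint unions). Each one-world frame has |W|=1≤4, but the union has |W|=5.
So the class is not modally definable.

Not modally definable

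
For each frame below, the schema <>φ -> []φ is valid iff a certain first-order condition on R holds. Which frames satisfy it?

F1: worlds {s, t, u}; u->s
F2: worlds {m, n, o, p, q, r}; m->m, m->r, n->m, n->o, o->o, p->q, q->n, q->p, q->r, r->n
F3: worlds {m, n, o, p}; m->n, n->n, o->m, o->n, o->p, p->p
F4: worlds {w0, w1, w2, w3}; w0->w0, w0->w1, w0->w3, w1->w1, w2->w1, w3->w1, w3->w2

This is the axiom for partial functionality; its first-order frame correspondent is forall x forall y forall z (Rxy & Rxz -> y = z).
F1: holds.
F2: fails — m sees both m and r.
F3: fails — o sees both m and n.
F4: fails — w0 sees both w0 and w1.

F1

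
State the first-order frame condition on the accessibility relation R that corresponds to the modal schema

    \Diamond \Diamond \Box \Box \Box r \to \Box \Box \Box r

This is a Sahlqvist (Geach-type) schema ◇^2□^3r → □^3◇^0r.
First-order correspondent: \forall x \forall y \forall z ((x R^2 y \wedge x R^3 z) \to \exists w (y R^3 w \wedge z = w)).

\forall x \forall y \forall z ((x R^2 y \wedge x R^3 z) \to \exists w (y R^3 w \wedge z = w))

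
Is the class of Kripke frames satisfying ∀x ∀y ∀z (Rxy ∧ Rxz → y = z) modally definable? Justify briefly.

This is a Sahlqvist condition; the CD axiom ◇r → □r defines it.

Yes, by ◇r → □r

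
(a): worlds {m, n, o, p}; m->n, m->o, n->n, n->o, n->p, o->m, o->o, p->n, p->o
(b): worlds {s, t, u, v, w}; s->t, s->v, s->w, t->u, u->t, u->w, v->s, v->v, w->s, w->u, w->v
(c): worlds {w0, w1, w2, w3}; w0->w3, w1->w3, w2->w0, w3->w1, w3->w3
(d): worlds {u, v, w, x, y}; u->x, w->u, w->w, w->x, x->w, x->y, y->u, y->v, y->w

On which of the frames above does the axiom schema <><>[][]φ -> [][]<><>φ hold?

(a), (c)

The schema corresponds to a generalized confluence (Geach) condition: forall x forall y forall z ((x R^2 y & x R^2 z) -> exists w (y R^2 w & z R^2 w)).
(a): satisfies the condition.
(b): fails — vR²s, vR²t but no w* with sR²w* and tR²w*.
(c): satisfies the condition.
(d): fails — xR²u, xR²v but no t with uR²t and vR²t.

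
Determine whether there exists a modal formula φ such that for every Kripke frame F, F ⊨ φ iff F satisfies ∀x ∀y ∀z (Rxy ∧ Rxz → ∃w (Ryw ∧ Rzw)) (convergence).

The condition is convergence. A defining modal formula is ◇□q → □◇q.
Suppose ◇□q→□◇q is valid. Take Rxy, Rxz and set V(q)={w : Ryw}. Then □q at y so ◇□q at x, so □◇q at x, so ◇q at z, giving w with Rzw and Ryw.

Yes, by ◇□q → □◇q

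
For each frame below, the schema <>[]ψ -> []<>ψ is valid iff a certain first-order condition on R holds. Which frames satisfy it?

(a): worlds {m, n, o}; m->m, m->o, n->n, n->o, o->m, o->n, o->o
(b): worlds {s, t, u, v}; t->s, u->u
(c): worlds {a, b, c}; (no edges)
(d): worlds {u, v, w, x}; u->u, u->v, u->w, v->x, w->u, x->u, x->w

This is the axiom for convergence; its first-order frame correspondent is forall x forall y forall z (Rxy & Rxz -> exists w (Ryw & Rzw)).
(a): satisfies the condition.
(b): fails — Rts and Rts but s and s have no common successor.
(c): satisfies the condition.
(d): fails — Ruv and Ruw but v and w have no common successor.

(a), (c)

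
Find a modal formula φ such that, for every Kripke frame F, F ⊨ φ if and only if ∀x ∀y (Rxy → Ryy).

□(□s → s)

A defining formula is □(□s → s) (the T□ axiom).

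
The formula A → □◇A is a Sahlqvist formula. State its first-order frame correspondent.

This is the B axiom.
Its frame correspondent is symmetry — ∀x ∀y (Rxy → Ryx).

symmetry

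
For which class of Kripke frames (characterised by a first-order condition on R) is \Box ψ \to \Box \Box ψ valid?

Suppose □ψ→□□ψ is valid. Take Rxy, Ryz and set V(ψ)={w : Rxw}. Then □ψ at x, so □□ψ at x, so □ψ at y, so ψ at z, i.e. Rxz.
The converse is a direct semantic check.
Frame condition: \forall x \forall y \forall z (Rxy \wedge Ryz \to Rxz).

transitivity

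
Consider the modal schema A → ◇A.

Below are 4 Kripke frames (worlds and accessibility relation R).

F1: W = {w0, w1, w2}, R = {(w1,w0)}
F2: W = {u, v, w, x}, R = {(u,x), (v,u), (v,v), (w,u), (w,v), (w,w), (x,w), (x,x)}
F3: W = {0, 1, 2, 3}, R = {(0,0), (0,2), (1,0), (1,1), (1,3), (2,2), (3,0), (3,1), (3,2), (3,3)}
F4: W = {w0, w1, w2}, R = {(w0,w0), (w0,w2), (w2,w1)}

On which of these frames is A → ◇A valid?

F3

The schema corresponds to reflexivity: ∀x Rxx.
F1: fails — world w0 does not see itself.
F2: fails — world u does not see itself.
F3: holds.
F4: fails — world w1 does not see itself.
Valid on: F3.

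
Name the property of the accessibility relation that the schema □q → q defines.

Reflexivity

This schema is the T axiom.
Its frame correspondent is reflexivity — ∀x Rxx.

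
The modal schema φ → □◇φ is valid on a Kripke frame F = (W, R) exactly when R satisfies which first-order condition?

Suppose φ→□◇φ is valid. Take Rxy and set V(φ)={x}. Then φ at x, so □◇φ at x, so ◇φ at y, so some z with Ryz has φ; z=x, i.e. Ryx.
Conversely, on a frame with symmetry the schema holds at every world under every valuation.
Frame condition: ∀x ∀y (Rxy → Ryx).

symmetry: ∀x ∀y (Rxy → Ryx)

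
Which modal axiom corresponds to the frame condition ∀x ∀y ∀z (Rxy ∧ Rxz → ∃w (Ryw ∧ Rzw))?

A defining formula is ◇□p → □◇p (the .2 axiom).
Suppose ◇□p→□◇p is valid. Take Rxy, Rxz and set V(p)={w : Ryw}. Then □p at y so ◇□p at x, so □◇p at x, so ◇p at z, giving w with Rzw and Ryw.

◇□p → □◇p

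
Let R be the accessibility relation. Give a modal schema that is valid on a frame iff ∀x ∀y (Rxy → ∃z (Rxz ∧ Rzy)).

□□q → □q

This is density; the standard corresponding axiom is C4: □□q → □q.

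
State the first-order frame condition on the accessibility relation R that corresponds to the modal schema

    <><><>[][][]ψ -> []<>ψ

forall x forall y forall z ((x R^3 y & xRz) -> exists w (y R^3 w & zRw))

This is a Sahlqvist (Geach-type) schema ◇^3□^3ψ → □^1◇^1ψ.
Minimal-valuation argument: fix x; take any y with xR^3y and any z with xR^1z. Set V(ψ) to the set of worlds R-reachable from y in exactly 3 steps. Then □^3ψ holds at y, so the antecedent holds at x; validity forces ◇^1ψ at z, giving a w with zR^1w and yR^3w.
First-order correspondent: forall x forall y forall z ((x R^3 y & xRz) -> exists w (y R^3 w & zRw)).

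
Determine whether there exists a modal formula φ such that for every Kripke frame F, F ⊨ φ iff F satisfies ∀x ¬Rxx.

Modal frame validity is preserved under surjective bounded morphisms.
The 4-cycle (worlds w0,w1,w2,w3 with w0→w1→w2→w3→w0) is irreflexive, and the map sending every world to a single reflexive point • is a surjective bounded morphism (forth: every edge maps to (•,•); back: every world has a successor). So any modal formula valid on the 4-cycle is also valid on the reflexive point, which is not irreflexive.
Hence irreflexivity is not modally definable.

Not definable by any modal formula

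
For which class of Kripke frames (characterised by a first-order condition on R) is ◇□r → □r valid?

the Euclidean property

Equivalently (dual form): ◇r → □◇r.
Suppose ◇r→□◇r is valid. Take Rxy, Rxz and set V(r)={y}. Then ◇r at x, so □◇r at x, so ◇r at z, so some w with Rzw has r; w=y, i.e. Rzy. By symmetry of the argument, Ryz.
Conversely, on a frame with the Euclidean property the schema holds at every world under every valuation.
Frame condition: ∀x ∀y ∀z (Rxy ∧ Rxz → Ryz).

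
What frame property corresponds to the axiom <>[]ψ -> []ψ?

This is frame-equivalent to ◇ψ → □◇ψ (substitute ¬ψ for ψ and contrapose).
Suppose ◇ψ→□◇ψ is valid. Take Rxy, Rxz and set V(ψ)={y}. Then ◇ψ at x, so □◇ψ at x, so ◇ψ at z, so some w with Rzw has ψ; w=y, i.e. Rzy. By symmetry of the argument, Ryz.
Conversely, any frame satisfying forall x forall y forall z (Rxy & Rxz -> Ryz) validates the schema.
So the correspondent is the Euclidean property.

The Euclidean property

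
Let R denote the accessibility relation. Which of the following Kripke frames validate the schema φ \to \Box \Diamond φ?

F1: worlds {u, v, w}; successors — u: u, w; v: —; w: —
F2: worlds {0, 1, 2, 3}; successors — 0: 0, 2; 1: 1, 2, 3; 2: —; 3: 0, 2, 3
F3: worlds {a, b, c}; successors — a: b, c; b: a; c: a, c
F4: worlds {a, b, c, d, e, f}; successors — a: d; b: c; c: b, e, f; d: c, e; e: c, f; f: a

F3

The schema corresponds to symmetry: \forall x \forall y (Rxy \to Ryx).
F1: fails — Ruw but not Rwu.
F2: fails — R32 but not R23.
F3: ✓.
F4: fails — Rdc but not Rcd.
Valid on: F3.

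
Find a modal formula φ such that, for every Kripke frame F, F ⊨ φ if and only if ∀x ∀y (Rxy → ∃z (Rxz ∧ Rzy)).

A defining formula is □□r → □r (the C4 axiom).
Suppose □□r→□r is valid. Take Rxy and set V(r)={w : xR²w}. Then □□r at x, so □r at x, so r at y, i.e. ∃z(Rxz∧Rzy).

□□r → □r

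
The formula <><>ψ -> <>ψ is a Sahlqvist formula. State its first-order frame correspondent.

Transitivity

This is frame-equivalent to □ψ → □□ψ (substitute ¬ψ for ψ and contrapose).
Suppose □ψ→□□ψ is valid. Take Rxy, Ryz and set V(ψ)={w : Rxw}. Then □ψ at x, so □□ψ at x, so □ψ at y, so ψ at z, i.e. Rxz.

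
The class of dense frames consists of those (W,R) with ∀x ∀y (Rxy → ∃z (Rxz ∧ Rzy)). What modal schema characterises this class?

This is density; the standard corresponding axiom is C4: □□q → □q.
Suppose □□q→□q is valid. Take Rxy and set V(q)={w : xR²w}. Then □□q at x, so □q at x, so q at y, i.e. ∃z(Rxz∧Rzy).

□□q → □q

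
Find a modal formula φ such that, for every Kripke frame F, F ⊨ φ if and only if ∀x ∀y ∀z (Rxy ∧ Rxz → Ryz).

◇p → □◇p

A defining formula is ◇p → □◇p (the 5 axiom).
Suppose ◇p→□◇p is valid. Take Rxy, Rxz and set V(p)={y}. Then ◇p at x, so □◇p at x, so ◇p at z, so some w with Rzw has p; w=y, i.e. Rzy. By symmetry of the argument, Ryz.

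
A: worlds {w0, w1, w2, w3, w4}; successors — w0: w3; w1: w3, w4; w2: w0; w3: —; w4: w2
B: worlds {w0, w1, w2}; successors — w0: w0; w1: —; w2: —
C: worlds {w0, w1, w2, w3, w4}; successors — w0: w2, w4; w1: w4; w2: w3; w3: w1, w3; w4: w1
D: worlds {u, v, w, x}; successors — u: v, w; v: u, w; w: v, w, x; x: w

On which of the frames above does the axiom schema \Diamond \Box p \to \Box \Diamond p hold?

B, D

Frame correspondent (Sahlqvist): \forall x \forall y \forall z (Rxy \wedge Rxz \to \exists w (Ryw \wedge Rzw)) — i.e. convergence.
A: fails — Rw0w3 and Rw0w3 but w3 and w3 have no common successor.
B: ✓.
C: fails — Rw0w4 and Rw0w2 but w4 and w2 have no common successor.
D: ✓.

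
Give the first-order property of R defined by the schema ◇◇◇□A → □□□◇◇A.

This is a Sahlqvist (Geach-type) schema ◇^3□^1A → □^3◇^2A.
First-order correspondent: ∀x ∀y ∀z ((xR³y ∧ xR³z) → ∃w (yRw ∧ zR²w)).

∀x ∀y ∀z ((xR³y ∧ xR³z) → ∃w (yRw ∧ zR²w))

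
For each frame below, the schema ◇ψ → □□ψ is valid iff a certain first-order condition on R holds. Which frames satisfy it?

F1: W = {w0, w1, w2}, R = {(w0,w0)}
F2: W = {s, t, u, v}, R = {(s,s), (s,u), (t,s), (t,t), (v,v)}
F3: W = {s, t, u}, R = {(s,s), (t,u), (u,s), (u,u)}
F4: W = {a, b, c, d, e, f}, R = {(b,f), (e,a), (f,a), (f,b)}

F1

The schema corresponds to a generalized confluence (Geach) condition: ∀x ∀y ∀z ((xRy ∧ xR²z) → ∃w (y = w ∧ z = w)).
F1: condition met.
F2: fails — sRs, sR²u but s ≠ u.
F3: fails — tRu, tR²s but u ≠ s.
F4: fails — bRf, bR²a but f ≠ a.
Valid on: F1.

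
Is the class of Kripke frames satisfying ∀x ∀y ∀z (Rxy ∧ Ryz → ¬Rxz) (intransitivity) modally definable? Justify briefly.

Not definable by any modal formula

Modal frame validity is preserved under surjective bounded morphisms.
The 7-cycle (worlds a,b,c,d,e,f,g with a→b→c→d→e→f→g→a) is intransitive. Mapping every world to a single reflexive point • is a surjective bounded morphism; the reflexive point is not intransitive (R••∧R•• but R••).
So no modal formula (or set of formulas) defines exactly the intransitive frames.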